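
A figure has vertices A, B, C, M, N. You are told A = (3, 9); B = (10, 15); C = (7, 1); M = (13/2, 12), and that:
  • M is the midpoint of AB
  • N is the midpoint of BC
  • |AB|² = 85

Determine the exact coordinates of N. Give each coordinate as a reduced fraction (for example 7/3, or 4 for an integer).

N = (17/2, 8)

1. N_x = 17/2  [2·N = B+C = (10, 15)+(7, 1)]
2. N_y = 8  [2·N = B+C = (10, 15)+(7, 1)]
   so N = (17/2, 8)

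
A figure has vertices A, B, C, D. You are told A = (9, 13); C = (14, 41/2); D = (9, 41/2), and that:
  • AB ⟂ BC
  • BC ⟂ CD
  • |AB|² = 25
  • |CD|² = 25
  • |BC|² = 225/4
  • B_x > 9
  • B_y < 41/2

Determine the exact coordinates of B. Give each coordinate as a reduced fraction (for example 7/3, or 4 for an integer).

1. B_x = 14  [[BC ⟂ CD ⇒ 5x-70=0] ∩ [|B−(9, 13)|²=25]]
2. B_y = 13  [[BC ⟂ CD ⇒ 5x-70=0] ∩ [|B−(9, 13)|²=25]]
   so B = (14, 13)

B = (14, 13)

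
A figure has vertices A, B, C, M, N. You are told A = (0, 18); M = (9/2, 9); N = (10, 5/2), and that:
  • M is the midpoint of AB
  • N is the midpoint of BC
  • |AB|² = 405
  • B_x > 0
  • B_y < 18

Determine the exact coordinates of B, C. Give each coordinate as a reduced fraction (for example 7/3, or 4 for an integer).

1. B_x = 9  [B = 2·M−A = 2·(9/2, 9)−(0, 18)]
2. B_y = 0  [B = 2·M−A = 2·(9/2, 9)−(0, 18)]
   so B = (9, 0)
3. C_x = 11  [C = 2·N−B = 2·(10, 5/2)−(9, 0)]
4. C_y = 5  [C = 2·N−B = 2·(10, 5/2)−(9, 0)]
   so C = (11, 5)

B = (9, 0)
C = (11, 5)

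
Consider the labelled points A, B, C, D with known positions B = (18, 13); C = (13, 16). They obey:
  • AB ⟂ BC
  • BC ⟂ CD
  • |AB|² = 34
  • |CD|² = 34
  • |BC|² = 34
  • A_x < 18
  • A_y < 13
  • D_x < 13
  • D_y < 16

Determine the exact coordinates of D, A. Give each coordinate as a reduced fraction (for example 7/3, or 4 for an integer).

1. D_x = 10  [[BC ⟂ CD ⇒ -5x+3y+17=0] ∩ [|D−(13, 16)|²=34]]
2. D_y = 11  [[BC ⟂ CD ⇒ -5x+3y+17=0] ∩ [|D−(13, 16)|²=34]]
   so D = (10, 11)
3. A_x = 15  [[AB ⟂ BC ⇒ 5x-3y-51=0] ∩ [|A−(18, 13)|²=34]]
4. A_y = 8  [[AB ⟂ BC ⇒ 5x-3y-51=0] ∩ [|A−(18, 13)|²=34]]
   so A = (15, 8)

D = (10, 11)
A = (15, 8)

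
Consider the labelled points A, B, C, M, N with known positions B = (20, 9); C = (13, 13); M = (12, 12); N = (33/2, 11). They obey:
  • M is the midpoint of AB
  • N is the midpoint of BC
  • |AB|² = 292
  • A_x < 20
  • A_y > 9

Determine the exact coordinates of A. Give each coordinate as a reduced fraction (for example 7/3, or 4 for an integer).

1. A_x = 4  [A = 2·M−B = 2·(12, 12)−(20, 9)]
2. A_y = 15  [A = 2·M−B = 2·(12, 12)−(20, 9)]
   so A = (4, 15)

A = (4, 15)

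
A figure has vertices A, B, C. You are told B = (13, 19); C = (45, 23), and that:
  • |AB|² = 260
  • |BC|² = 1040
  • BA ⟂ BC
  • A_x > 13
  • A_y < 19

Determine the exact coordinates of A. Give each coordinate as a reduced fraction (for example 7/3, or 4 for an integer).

A = (15, 3)

1. A_x = 15  [[BA ⟂ BC ⇒ 32x+4y-492=0] ∩ [|A−(13, 19)|²=260]]
2. A_y = 3  [[BA ⟂ BC ⇒ 32x+4y-492=0] ∩ [|A−(13, 19)|²=260]]
   so A = (15, 3)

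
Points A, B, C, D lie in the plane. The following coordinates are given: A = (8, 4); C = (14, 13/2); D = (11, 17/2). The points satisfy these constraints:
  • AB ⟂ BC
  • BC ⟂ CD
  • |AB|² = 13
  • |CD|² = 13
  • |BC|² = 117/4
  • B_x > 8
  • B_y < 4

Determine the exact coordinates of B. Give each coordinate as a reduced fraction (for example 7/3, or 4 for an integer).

1. B_x = 11  [[BC ⟂ CD ⇒ 3x-2y-29=0] ∩ [|B−(8, 4)|²=13]]
2. B_y = 2  [[BC ⟂ CD ⇒ 3x-2y-29=0] ∩ [|B−(8, 4)|²=13]]
   so B = (11, 2)

B = (11, 2)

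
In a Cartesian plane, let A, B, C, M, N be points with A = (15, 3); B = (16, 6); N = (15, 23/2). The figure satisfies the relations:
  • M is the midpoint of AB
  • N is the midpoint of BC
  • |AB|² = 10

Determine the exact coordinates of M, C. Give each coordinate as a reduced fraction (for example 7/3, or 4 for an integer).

1. M_x = 31/2  [2·M = A+B = (15, 3)+(16, 6)]
2. M_y = 9/2  [2·M = A+B = (15, 3)+(16, 6)]
   so M = (31/2, 9/2)
3. C_x = 14  [C = 2·N−B = 2·(15, 23/2)−(16, 6)]
4. C_y = 17  [C = 2·N−B = 2·(15, 23/2)−(16, 6)]
   so C = (14, 17)

M = (31/2, 9/2)
C = (14, 17)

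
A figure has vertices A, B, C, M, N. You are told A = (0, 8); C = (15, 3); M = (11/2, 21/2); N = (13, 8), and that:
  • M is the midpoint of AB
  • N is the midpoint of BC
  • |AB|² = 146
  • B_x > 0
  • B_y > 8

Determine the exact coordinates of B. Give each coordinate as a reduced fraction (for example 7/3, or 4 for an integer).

1. B_x = 11  [B = 2·M−A = 2·(11/2, 21/2)−(0, 8)]
2. B_y = 13  [B = 2·M−A = 2·(11/2, 21/2)−(0, 8)]
   so B = (11, 13)

B = (11, 13)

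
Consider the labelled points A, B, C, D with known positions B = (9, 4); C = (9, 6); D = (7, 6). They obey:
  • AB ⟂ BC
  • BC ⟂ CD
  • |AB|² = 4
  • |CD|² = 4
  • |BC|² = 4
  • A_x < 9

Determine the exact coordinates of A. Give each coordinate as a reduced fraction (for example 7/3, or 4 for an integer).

A = (7, 4)

1. A_x = 7  [[AB ⟂ BC ⇒ -2y+8=0] ∩ [|A−(9, 4)|²=4]]
2. A_y = 4  [[AB ⟂ BC ⇒ -2y+8=0] ∩ [|A−(9, 4)|²=4]]
   so A = (7, 4)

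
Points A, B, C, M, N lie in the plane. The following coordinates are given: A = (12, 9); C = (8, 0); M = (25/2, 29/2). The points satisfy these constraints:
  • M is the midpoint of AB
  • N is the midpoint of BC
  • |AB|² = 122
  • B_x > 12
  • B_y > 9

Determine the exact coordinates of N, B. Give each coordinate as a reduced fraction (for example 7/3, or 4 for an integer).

N = (21/2, 10)
B = (13, 20)

1. B_x = 13  [B = 2·M−A = 2·(25/2, 29/2)−(12, 9)]
2. B_y = 20  [B = 2·M−A = 2·(25/2, 29/2)−(12, 9)]
   so B = (13, 20)
3. N_x = 21/2  [2·N = B+C = (13, 20)+(8, 0)]
4. N_y = 10  [2·N = B+C = (13, 20)+(8, 0)]
   so N = (21/2, 10)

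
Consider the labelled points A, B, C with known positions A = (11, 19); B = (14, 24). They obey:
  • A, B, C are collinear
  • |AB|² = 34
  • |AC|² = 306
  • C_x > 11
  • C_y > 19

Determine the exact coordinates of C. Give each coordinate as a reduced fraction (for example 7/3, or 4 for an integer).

1. C_x = 20  [[A, B, C are collinear ⇒ -5x+3y-2=0] ∩ [|C−(11, 19)|²=306]]
2. C_y = 34  [[A, B, C are collinear ⇒ -5x+3y-2=0] ∩ [|C−(11, 19)|²=306]]
   so C = (20, 34)

C = (20, 34)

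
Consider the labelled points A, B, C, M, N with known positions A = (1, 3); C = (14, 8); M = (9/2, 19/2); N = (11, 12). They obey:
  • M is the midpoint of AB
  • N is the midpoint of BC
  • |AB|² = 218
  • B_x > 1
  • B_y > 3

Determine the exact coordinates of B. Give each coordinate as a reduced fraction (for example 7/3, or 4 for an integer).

1. B_x = 8  [B = 2·M−A = 2·(9/2, 19/2)−(1, 3)]
2. B_y = 16  [B = 2·M−A = 2·(9/2, 19/2)−(1, 3)]
   so B = (8, 16)

B = (8, 16)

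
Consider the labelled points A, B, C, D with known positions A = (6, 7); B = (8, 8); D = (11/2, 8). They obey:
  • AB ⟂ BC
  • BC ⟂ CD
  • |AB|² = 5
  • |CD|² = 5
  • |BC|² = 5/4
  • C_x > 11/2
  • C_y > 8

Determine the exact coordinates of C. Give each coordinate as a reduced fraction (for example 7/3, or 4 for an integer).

1. C_x = 15/2  [[AB ⟂ BC ⇒ 2x+1y-24=0] ∩ [|C−(11/2, 8)|²=5]]
2. C_y = 9  [[AB ⟂ BC ⇒ 2x+1y-24=0] ∩ [|C−(11/2, 8)|²=5]]
   so C = (15/2, 9)

C = (15/2, 9)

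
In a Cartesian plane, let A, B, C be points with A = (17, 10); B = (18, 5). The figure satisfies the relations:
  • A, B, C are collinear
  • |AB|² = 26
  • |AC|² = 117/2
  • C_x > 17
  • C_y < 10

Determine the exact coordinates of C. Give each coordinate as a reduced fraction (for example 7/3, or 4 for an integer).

C = (37/2, 5/2)

1. C_x = 37/2  [[A, B, C are collinear ⇒ 5x+1y-95=0] ∩ [|C−(17, 10)|²=117/2]]
2. C_y = 5/2  [[A, B, C are collinear ⇒ 5x+1y-95=0] ∩ [|C−(17, 10)|²=117/2]]
   so C = (37/2, 5/2)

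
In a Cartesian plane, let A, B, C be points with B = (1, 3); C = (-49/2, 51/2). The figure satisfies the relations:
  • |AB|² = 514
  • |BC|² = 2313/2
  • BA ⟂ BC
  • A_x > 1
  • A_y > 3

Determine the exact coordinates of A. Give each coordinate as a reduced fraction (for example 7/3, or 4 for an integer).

A = (16, 20)

1. A_x = 16  [[BA ⟂ BC ⇒ -51/2x+45/2y-42=0] ∩ [|A−(1, 3)|²=514]]
2. A_y = 20  [[BA ⟂ BC ⇒ -51/2x+45/2y-42=0] ∩ [|A−(1, 3)|²=514]]
   so A = (16, 20)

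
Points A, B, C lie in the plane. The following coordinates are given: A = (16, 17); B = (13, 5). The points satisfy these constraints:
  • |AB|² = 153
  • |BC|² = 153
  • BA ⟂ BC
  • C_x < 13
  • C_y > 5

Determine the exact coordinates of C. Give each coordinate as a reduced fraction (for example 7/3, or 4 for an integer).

1. C_x = 1  [[BA ⟂ BC ⇒ 3x+12y-99=0] ∩ [|C−(13, 5)|²=153]]
2. C_y = 8  [[BA ⟂ BC ⇒ 3x+12y-99=0] ∩ [|C−(13, 5)|²=153]]
   so C = (1, 8)

C = (1, 8)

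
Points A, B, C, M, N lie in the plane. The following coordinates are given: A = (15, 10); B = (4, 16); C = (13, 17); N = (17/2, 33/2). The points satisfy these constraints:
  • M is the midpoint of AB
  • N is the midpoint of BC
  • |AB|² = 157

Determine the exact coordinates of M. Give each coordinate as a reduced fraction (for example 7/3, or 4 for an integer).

M = (19/2, 13)

1. M_x = 19/2  [2·M = A+B = (15, 10)+(4, 16)]
2. M_y = 13  [2·M = A+B = (15, 10)+(4, 16)]
   so M = (19/2, 13)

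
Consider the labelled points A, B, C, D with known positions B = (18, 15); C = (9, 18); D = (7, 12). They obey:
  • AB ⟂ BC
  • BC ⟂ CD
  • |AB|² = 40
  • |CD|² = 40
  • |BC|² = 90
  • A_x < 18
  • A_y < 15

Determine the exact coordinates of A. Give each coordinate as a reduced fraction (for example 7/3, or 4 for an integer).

A = (16, 9)

1. A_x = 16  [[AB ⟂ BC ⇒ 9x-3y-117=0] ∩ [|A−(18, 15)|²=40]]
2. A_y = 9  [[AB ⟂ BC ⇒ 9x-3y-117=0] ∩ [|A−(18, 15)|²=40]]
   so A = (16, 9)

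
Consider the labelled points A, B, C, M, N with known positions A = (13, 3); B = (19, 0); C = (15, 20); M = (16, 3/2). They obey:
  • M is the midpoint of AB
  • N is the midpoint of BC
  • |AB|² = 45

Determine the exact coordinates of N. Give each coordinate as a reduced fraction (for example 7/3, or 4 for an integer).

N = (17, 10)

1. N_x = 17  [2·N = B+C = (19, 0)+(15, 20)]
2. N_y = 10  [2·N = B+C = (19, 0)+(15, 20)]
   so N = (17, 10)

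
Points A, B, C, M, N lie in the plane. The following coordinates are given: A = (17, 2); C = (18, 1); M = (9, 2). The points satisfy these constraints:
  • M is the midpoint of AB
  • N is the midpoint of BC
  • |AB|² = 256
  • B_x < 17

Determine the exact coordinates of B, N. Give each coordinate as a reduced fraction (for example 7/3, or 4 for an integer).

1. B_x = 1  [B = 2·M−A = 2·(9, 2)−(17, 2)]
2. B_y = 2  [B = 2·M−A = 2·(9, 2)−(17, 2)]
   so B = (1, 2)
3. N_x = 19/2  [2·N = B+C = (1, 2)+(18, 1)]
4. N_y = 3/2  [2·N = B+C = (1, 2)+(18, 1)]
   so N = (19/2, 3/2)

B = (1, 2)
N = (19/2, 3/2)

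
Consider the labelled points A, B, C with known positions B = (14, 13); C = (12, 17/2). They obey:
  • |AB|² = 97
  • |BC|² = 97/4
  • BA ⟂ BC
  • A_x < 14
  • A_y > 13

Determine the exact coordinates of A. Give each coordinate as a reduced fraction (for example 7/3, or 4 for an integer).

A = (5, 17)

1. A_x = 5  [[BA ⟂ BC ⇒ -2x-9/2y+173/2=0] ∩ [|A−(14, 13)|²=97]]
2. A_y = 17  [[BA ⟂ BC ⇒ -2x-9/2y+173/2=0] ∩ [|A−(14, 13)|²=97]]
   so A = (5, 17)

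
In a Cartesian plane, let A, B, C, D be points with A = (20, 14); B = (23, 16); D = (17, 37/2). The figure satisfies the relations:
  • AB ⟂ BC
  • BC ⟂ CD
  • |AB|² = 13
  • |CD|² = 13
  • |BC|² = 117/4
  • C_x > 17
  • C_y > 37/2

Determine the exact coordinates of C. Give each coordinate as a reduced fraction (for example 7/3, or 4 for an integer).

C = (20, 41/2)

1. C_x = 20  [[AB ⟂ BC ⇒ 3x+2y-101=0] ∩ [|C−(17, 37/2)|²=13]]
2. C_y = 41/2  [[AB ⟂ BC ⇒ 3x+2y-101=0] ∩ [|C−(17, 37/2)|²=13]]
   so C = (20, 41/2)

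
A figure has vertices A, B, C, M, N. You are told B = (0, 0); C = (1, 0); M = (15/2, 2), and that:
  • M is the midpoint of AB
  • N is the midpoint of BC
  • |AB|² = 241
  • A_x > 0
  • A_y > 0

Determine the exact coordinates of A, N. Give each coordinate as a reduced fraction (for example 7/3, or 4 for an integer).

1. A_x = 15  [A = 2·M−B = 2·(15/2, 2)−(0, 0)]
2. A_y = 4  [A = 2·M−B = 2·(15/2, 2)−(0, 0)]
   so A = (15, 4)
3. N_x = 1/2  [2·N = B+C = (0, 0)+(1, 0)]
4. N_y = 0  [2·N = B+C = (0, 0)+(1, 0)]
   so N = (1/2, 0)

A = (15, 4)
N = (1/2, 0)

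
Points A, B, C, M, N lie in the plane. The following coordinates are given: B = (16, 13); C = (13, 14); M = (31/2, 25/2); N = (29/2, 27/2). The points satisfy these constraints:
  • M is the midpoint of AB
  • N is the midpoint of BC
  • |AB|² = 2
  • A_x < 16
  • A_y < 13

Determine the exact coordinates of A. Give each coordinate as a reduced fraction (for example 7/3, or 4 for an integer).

1. A_x = 15  [A = 2·M−B = 2·(31/2, 25/2)−(16, 13)]
2. A_y = 12  [A = 2·M−B = 2·(31/2, 25/2)−(16, 13)]
   so A = (15, 12)

A = (15, 12)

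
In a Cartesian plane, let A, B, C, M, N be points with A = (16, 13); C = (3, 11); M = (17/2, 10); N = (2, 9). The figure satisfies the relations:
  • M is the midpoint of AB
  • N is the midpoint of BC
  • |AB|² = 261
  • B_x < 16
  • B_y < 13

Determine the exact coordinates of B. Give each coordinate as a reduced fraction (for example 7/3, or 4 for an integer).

1. B_x = 1  [B = 2·M−A = 2·(17/2, 10)−(16, 13)]
2. B_y = 7  [B = 2·M−A = 2·(17/2, 10)−(16, 13)]
   so B = (1, 7)

B = (1, 7)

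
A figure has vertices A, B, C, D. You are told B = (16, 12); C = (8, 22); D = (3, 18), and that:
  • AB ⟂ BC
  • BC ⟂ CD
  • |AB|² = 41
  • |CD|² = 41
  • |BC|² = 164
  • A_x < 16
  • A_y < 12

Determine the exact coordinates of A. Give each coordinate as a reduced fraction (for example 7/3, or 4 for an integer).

A = (11, 8)

1. A_x = 11  [[AB ⟂ BC ⇒ 8x-10y-8=0] ∩ [|A−(16, 12)|²=41]]
2. A_y = 8  [[AB ⟂ BC ⇒ 8x-10y-8=0] ∩ [|A−(16, 12)|²=41]]
   so A = (11, 8)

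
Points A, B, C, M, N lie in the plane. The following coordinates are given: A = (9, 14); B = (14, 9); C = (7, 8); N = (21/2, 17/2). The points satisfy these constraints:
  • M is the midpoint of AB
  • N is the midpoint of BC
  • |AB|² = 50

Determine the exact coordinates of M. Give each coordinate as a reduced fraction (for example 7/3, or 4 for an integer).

M = (23/2, 23/2)

1. M_x = 23/2  [2·M = A+B = (9, 14)+(14, 9)]
2. M_y = 23/2  [2·M = A+B = (9, 14)+(14, 9)]
   so M = (23/2, 23/2)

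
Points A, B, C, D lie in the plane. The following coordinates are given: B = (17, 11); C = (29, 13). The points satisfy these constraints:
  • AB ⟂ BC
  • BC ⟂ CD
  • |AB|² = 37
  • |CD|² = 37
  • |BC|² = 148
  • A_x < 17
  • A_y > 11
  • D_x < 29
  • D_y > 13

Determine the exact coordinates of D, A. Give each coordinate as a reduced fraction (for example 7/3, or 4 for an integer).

1. D_x = 28  [[BC ⟂ CD ⇒ 12x+2y-374=0] ∩ [|D−(29, 13)|²=37]]
2. D_y = 19  [[BC ⟂ CD ⇒ 12x+2y-374=0] ∩ [|D−(29, 13)|²=37]]
   so D = (28, 19)
3. A_x = 16  [[AB ⟂ BC ⇒ -12x-2y+226=0] ∩ [|A−(17, 11)|²=37]]
4. A_y = 17  [[AB ⟂ BC ⇒ -12x-2y+226=0] ∩ [|A−(17, 11)|²=37]]
   so A = (16, 17)

D = (28, 19)
A = (16, 17)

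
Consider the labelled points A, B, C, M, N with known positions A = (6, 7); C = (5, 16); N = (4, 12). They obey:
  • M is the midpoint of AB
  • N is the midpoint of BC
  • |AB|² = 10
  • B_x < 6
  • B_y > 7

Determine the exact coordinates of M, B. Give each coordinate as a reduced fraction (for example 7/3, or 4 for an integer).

M = (9/2, 15/2)
B = (3, 8)

1. B_x = 3  [B = 2·N−C = 2·(4, 12)−(5, 16)]
2. B_y = 8  [B = 2·N−C = 2·(4, 12)−(5, 16)]
   so B = (3, 8)
3. M_x = 9/2  [2·M = A+B = (6, 7)+(3, 8)]
4. M_y = 15/2  [2·M = A+B = (6, 7)+(3, 8)]
   so M = (9/2, 15/2)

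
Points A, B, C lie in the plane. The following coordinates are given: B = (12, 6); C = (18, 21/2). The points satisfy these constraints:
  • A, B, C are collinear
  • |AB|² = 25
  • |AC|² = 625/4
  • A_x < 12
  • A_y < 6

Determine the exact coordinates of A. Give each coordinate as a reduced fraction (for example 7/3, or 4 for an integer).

A = (8, 3)

1. A_x = 8  [[A, B, C are collinear ⇒ -9/2x+6y+18=0] ∩ [|A−(12, 6)|²=25]]
2. A_y = 3  [[A, B, C are collinear ⇒ -9/2x+6y+18=0] ∩ [|A−(12, 6)|²=25]]
   so A = (8, 3)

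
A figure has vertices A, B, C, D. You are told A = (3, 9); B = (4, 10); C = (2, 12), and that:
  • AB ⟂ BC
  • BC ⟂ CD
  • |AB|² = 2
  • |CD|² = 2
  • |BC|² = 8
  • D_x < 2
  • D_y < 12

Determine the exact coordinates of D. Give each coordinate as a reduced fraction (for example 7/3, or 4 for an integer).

1. D_x = 1  [[BC ⟂ CD ⇒ -2x+2y-20=0] ∩ [|D−(2, 12)|²=2]]
2. D_y = 11  [[BC ⟂ CD ⇒ -2x+2y-20=0] ∩ [|D−(2, 12)|²=2]]
   so D = (1, 11)

D = (1, 11)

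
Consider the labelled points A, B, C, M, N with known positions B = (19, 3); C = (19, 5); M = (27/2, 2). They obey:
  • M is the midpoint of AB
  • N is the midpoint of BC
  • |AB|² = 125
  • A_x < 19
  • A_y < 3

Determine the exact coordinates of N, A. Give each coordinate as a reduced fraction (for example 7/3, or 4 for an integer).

1. A_x = 8  [A = 2·M−B = 2·(27/2, 2)−(19, 3)]
2. A_y = 1  [A = 2·M−B = 2·(27/2, 2)−(19, 3)]
   so A = (8, 1)
3. N_x = 19  [2·N = B+C = (19, 3)+(19, 5)]
4. N_y = 4  [2·N = B+C = (19, 3)+(19, 5)]
   so N = (19, 4)

N = (19, 4)
A = (8, 1)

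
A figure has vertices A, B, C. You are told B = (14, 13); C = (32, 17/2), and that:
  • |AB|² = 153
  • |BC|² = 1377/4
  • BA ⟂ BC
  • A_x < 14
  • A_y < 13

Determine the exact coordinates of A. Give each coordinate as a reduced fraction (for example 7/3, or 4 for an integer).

1. A_x = 11  [[BA ⟂ BC ⇒ 18x-9/2y-387/2=0] ∩ [|A−(14, 13)|²=153]]
2. A_y = 1  [[BA ⟂ BC ⇒ 18x-9/2y-387/2=0] ∩ [|A−(14, 13)|²=153]]
   so A = (11, 1)

A = (11, 1)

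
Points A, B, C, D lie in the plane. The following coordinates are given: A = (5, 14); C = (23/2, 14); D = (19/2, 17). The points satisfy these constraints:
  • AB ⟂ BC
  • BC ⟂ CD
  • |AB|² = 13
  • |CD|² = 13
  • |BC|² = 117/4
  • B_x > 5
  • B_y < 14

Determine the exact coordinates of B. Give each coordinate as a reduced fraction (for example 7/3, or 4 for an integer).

B = (7, 11)

1. B_x = 7  [[BC ⟂ CD ⇒ 2x-3y+19=0] ∩ [|B−(5, 14)|²=13]]
2. B_y = 11  [[BC ⟂ CD ⇒ 2x-3y+19=0] ∩ [|B−(5, 14)|²=13]]
   so B = (7, 11)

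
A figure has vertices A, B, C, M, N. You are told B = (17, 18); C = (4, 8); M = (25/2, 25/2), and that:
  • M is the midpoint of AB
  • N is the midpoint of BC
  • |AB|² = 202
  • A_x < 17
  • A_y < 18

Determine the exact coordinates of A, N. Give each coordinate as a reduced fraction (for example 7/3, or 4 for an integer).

1. A_x = 8  [A = 2·M−B = 2·(25/2, 25/2)−(17, 18)]
2. A_y = 7  [A = 2·M−B = 2·(25/2, 25/2)−(17, 18)]
   so A = (8, 7)
3. N_x = 21/2  [2·N = B+C = (17, 18)+(4, 8)]
4. N_y = 13  [2·N = B+C = (17, 18)+(4, 8)]
   so N = (21/2, 13)

A = (8, 7)
N = (21/2, 13)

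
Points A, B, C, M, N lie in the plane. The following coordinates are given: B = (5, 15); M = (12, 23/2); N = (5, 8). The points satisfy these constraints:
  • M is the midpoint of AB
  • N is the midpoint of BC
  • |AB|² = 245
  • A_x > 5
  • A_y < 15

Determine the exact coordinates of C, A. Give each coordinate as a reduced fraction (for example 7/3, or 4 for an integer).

1. A_x = 19  [A = 2·M−B = 2·(12, 23/2)−(5, 15)]
2. A_y = 8  [A = 2·M−B = 2·(12, 23/2)−(5, 15)]
   so A = (19, 8)
3. C_x = 5  [C = 2·N−B = 2·(5, 8)−(5, 15)]
4. C_y = 1  [C = 2·N−B = 2·(5, 8)−(5, 15)]
   so C = (5, 1)

C = (5, 1)
A = (19, 8)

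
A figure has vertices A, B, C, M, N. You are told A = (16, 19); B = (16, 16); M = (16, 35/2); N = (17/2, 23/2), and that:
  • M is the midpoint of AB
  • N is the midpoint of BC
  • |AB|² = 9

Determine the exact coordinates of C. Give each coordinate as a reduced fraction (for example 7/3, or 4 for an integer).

C = (1, 7)

1. C_x = 1  [C = 2·N−B = 2·(17/2, 23/2)−(16, 16)]
2. C_y = 7  [C = 2·N−B = 2·(17/2, 23/2)−(16, 16)]
   so C = (1, 7)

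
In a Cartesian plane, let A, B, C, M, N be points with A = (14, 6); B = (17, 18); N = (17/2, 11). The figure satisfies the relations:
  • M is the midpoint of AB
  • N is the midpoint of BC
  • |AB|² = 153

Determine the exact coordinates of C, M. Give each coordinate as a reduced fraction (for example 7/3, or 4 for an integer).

C = (0, 4)
M = (31/2, 12)

1. M_x = 31/2  [2·M = A+B = (14, 6)+(17, 18)]
2. M_y = 12  [2·M = A+B = (14, 6)+(17, 18)]
   so M = (31/2, 12)
3. C_x = 0  [C = 2·N−B = 2·(17/2, 11)−(17, 18)]
4. C_y = 4  [C = 2·N−B = 2·(17/2, 11)−(17, 18)]
   so C = (0, 4)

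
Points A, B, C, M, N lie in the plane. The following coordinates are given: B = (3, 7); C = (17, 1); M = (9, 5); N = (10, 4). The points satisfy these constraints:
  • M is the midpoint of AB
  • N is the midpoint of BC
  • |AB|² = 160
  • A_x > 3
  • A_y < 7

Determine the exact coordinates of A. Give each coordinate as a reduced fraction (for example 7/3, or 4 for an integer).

A = (15, 3)

1. A_x = 15  [A = 2·M−B = 2·(9, 5)−(3, 7)]
2. A_y = 3  [A = 2·M−B = 2·(9, 5)−(3, 7)]
   so A = (15, 3)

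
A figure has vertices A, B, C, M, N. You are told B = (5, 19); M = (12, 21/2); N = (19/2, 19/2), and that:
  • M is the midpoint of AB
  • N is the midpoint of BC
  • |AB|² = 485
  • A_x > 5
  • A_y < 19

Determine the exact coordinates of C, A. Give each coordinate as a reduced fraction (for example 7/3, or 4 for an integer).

1. A_x = 19  [A = 2·M−B = 2·(12, 21/2)−(5, 19)]
2. A_y = 2  [A = 2·M−B = 2·(12, 21/2)−(5, 19)]
   so A = (19, 2)
3. C_x = 14  [C = 2·N−B = 2·(19/2, 19/2)−(5, 19)]
4. C_y = 0  [C = 2·N−B = 2·(19/2, 19/2)−(5, 19)]
   so C = (14, 0)

C = (14, 0)
A = (19, 2)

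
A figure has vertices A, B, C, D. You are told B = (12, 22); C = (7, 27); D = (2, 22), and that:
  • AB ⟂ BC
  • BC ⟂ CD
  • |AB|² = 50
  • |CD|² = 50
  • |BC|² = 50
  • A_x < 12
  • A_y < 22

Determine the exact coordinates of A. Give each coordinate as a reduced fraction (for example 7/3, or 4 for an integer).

A = (7, 17)

1. A_x = 7  [[AB ⟂ BC ⇒ 5x-5y+50=0] ∩ [|A−(12, 22)|²=50]]
2. A_y = 17  [[AB ⟂ BC ⇒ 5x-5y+50=0] ∩ [|A−(12, 22)|²=50]]
   so A = (7, 17)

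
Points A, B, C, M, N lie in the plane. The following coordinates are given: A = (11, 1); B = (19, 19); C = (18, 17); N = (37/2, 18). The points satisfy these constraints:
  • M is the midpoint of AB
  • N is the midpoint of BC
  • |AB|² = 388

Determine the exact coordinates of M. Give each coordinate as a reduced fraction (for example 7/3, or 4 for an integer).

1. M_x = 15  [2·M = A+B = (11, 1)+(19, 19)]
2. M_y = 10  [2·M = A+B = (11, 1)+(19, 19)]
   so M = (15, 10)

M = (15, 10)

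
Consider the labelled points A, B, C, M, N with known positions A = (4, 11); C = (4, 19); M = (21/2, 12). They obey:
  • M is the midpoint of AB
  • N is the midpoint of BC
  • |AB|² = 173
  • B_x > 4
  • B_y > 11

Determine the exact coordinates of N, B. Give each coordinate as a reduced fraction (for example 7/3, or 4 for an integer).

1. B_x = 17  [B = 2·M−A = 2·(21/2, 12)−(4, 11)]
2. B_y = 13  [B = 2·M−A = 2·(21/2, 12)−(4, 11)]
   so B = (17, 13)
3. N_x = 21/2  [2·N = B+C = (17, 13)+(4, 19)]
4. N_y = 16  [2·N = B+C = (17, 13)+(4, 19)]
   so N = (21/2, 16)

N = (21/2, 16)
B = (17, 13)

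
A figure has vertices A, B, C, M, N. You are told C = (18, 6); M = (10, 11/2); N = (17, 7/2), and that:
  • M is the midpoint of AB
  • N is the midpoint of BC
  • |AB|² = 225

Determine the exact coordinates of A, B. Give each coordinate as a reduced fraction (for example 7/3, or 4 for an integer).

1. B_x = 16  [B = 2·N−C = 2·(17, 7/2)−(18, 6)]
2. B_y = 1  [B = 2·N−C = 2·(17, 7/2)−(18, 6)]
   so B = (16, 1)
3. A_x = 4  [A = 2·M−B = 2·(10, 11/2)−(16, 1)]
4. A_y = 10  [A = 2·M−B = 2·(10, 11/2)−(16, 1)]
   so A = (4, 10)

A = (4, 10)
B = (16, 1)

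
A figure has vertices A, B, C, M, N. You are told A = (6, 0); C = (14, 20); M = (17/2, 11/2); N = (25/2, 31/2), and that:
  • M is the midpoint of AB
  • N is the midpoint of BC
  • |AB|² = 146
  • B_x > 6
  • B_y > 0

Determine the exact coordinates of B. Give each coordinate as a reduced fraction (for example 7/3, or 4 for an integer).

1. B_x = 11  [B = 2·M−A = 2·(17/2, 11/2)−(6, 0)]
2. B_y = 11  [B = 2·M−A = 2·(17/2, 11/2)−(6, 0)]
   so B = (11, 11)

B = (11, 11)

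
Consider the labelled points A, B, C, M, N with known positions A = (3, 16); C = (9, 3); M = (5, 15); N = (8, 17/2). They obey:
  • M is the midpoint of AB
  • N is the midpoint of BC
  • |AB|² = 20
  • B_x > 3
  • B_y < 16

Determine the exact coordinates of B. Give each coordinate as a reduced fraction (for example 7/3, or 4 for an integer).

B = (7, 14)

1. B_x = 7  [B = 2·M−A = 2·(5, 15)−(3, 16)]
2. B_y = 14  [B = 2·M−A = 2·(5, 15)−(3, 16)]
   so B = (7, 14)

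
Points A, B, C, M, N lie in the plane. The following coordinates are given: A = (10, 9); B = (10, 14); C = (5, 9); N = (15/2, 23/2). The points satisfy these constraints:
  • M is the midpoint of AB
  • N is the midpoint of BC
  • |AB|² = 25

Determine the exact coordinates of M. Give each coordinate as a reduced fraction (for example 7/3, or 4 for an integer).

M = (10, 23/2)

1. M_x = 10  [2·M = A+B = (10, 9)+(10, 14)]
2. M_y = 23/2  [2·M = A+B = (10, 9)+(10, 14)]
   so M = (10, 23/2)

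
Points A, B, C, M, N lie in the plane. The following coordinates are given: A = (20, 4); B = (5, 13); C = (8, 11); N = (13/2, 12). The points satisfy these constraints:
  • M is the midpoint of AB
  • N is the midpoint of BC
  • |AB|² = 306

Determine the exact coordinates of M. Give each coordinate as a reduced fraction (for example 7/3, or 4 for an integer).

M = (25/2, 17/2)

1. M_x = 25/2  [2·M = A+B = (20, 4)+(5, 13)]
2. M_y = 17/2  [2·M = A+B = (20, 4)+(5, 13)]
   so M = (25/2, 17/2)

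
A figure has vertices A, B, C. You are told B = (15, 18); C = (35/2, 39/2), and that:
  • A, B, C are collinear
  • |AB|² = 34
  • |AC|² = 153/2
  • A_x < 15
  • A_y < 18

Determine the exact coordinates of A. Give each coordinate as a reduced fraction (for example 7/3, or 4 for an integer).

1. A_x = 10  [[A, B, C are collinear ⇒ -3/2x+5/2y-45/2=0] ∩ [|A−(15, 18)|²=34]]
2. A_y = 15  [[A, B, C are collinear ⇒ -3/2x+5/2y-45/2=0] ∩ [|A−(15, 18)|²=34]]
   so A = (10, 15)

A = (10, 15)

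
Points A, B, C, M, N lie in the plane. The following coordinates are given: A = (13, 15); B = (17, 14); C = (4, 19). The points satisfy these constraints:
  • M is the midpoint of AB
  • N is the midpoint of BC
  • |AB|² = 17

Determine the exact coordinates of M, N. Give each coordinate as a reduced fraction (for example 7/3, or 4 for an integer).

M = (15, 29/2)
N = (21/2, 33/2)

1. M_x = 15  [2·M = A+B = (13, 15)+(17, 14)]
2. M_y = 29/2  [2·M = A+B = (13, 15)+(17, 14)]
   so M = (15, 29/2)
3. N_x = 21/2  [2·N = B+C = (17, 14)+(4, 19)]
4. N_y = 33/2  [2·N = B+C = (17, 14)+(4, 19)]
   so N = (21/2, 33/2)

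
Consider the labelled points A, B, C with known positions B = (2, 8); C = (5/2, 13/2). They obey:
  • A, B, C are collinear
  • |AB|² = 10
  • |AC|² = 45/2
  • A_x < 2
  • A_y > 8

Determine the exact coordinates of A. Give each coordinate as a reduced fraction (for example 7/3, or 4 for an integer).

1. A_x = 1  [[A, B, C are collinear ⇒ 3/2x+1/2y-7=0] ∩ [|A−(2, 8)|²=10]]
2. A_y = 11  [[A, B, C are collinear ⇒ 3/2x+1/2y-7=0] ∩ [|A−(2, 8)|²=10]]
   so A = (1, 11)

A = (1, 11)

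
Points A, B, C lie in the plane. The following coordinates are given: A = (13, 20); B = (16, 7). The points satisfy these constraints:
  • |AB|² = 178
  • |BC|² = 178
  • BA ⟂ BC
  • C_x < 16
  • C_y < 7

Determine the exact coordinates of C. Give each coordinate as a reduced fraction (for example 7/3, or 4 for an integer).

1. C_x = 3  [[BA ⟂ BC ⇒ -3x+13y-43=0] ∩ [|C−(16, 7)|²=178]]
2. C_y = 4  [[BA ⟂ BC ⇒ -3x+13y-43=0] ∩ [|C−(16, 7)|²=178]]
   so C = (3, 4)

C = (3, 4)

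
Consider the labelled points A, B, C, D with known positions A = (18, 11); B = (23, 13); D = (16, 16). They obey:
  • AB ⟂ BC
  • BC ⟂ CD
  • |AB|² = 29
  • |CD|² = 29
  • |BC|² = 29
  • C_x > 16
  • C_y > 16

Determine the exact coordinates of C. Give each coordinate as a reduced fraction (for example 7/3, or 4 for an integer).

C = (21, 18)

1. C_x = 21  [[AB ⟂ BC ⇒ 5x+2y-141=0] ∩ [|C−(16, 16)|²=29]]
2. C_y = 18  [[AB ⟂ BC ⇒ 5x+2y-141=0] ∩ [|C−(16, 16)|²=29]]
   so C = (21, 18)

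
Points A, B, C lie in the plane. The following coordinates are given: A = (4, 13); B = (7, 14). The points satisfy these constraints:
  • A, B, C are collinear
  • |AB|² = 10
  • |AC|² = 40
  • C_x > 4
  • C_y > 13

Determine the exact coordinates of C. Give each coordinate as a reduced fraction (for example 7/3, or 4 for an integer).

C = (10, 15)

1. C_x = 10  [[A, B, C are collinear ⇒ -1x+3y-35=0] ∩ [|C−(4, 13)|²=40]]
2. C_y = 15  [[A, B, C are collinear ⇒ -1x+3y-35=0] ∩ [|C−(4, 13)|²=40]]
   so C = (10, 15)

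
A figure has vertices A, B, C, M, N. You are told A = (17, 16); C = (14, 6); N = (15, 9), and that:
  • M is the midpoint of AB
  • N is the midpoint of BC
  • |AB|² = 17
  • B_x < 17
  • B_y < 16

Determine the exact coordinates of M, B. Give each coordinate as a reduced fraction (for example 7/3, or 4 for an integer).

1. B_x = 16  [B = 2·N−C = 2·(15, 9)−(14, 6)]
2. B_y = 12  [B = 2·N−C = 2·(15, 9)−(14, 6)]
   so B = (16, 12)
3. M_x = 33/2  [2·M = A+B = (17, 16)+(16, 12)]
4. M_y = 14  [2·M = A+B = (17, 16)+(16, 12)]
   so M = (33/2, 14)

M = (33/2, 14)
B = (16, 12)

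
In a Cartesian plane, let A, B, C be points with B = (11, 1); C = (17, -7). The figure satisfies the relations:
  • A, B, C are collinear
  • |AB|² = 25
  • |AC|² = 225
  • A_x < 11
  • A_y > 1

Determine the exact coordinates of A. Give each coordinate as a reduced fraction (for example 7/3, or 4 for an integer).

A = (8, 5)

1. A_x = 8  [[A, B, C are collinear ⇒ 8x+6y-94=0] ∩ [|A−(11, 1)|²=25]]
2. A_y = 5  [[A, B, C are collinear ⇒ 8x+6y-94=0] ∩ [|A−(11, 1)|²=25]]
   so A = (8, 5)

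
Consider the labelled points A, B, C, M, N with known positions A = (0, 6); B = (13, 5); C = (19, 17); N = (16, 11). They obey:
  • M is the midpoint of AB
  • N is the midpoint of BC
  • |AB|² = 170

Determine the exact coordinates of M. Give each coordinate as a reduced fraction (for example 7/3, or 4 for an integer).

1. M_x = 13/2  [2·M = A+B = (0, 6)+(13, 5)]
2. M_y = 11/2  [2·M = A+B = (0, 6)+(13, 5)]
   so M = (13/2, 11/2)

M = (13/2, 11/2)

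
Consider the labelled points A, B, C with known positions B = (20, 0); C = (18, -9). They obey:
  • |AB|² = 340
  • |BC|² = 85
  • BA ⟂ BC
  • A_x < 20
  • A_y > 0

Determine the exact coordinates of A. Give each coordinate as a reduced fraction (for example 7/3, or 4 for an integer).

A = (2, 4)

1. A_x = 2  [[BA ⟂ BC ⇒ -2x-9y+40=0] ∩ [|A−(20, 0)|²=340]]
2. A_y = 4  [[BA ⟂ BC ⇒ -2x-9y+40=0] ∩ [|A−(20, 0)|²=340]]
   so A = (2, 4)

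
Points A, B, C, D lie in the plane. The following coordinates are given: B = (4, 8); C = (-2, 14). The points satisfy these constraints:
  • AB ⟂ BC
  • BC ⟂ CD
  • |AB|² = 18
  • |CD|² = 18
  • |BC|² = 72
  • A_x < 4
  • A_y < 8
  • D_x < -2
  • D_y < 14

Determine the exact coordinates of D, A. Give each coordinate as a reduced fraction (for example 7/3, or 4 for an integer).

D = (-5, 11)
A = (1, 5)

1. D_x = -5  [[BC ⟂ CD ⇒ -6x+6y-96=0] ∩ [|D−(-2, 14)|²=18]]
2. D_y = 11  [[BC ⟂ CD ⇒ -6x+6y-96=0] ∩ [|D−(-2, 14)|²=18]]
   so D = (-5, 11)
3. A_x = 1  [[AB ⟂ BC ⇒ 6x-6y+24=0] ∩ [|A−(4, 8)|²=18]]
4. A_y = 5  [[AB ⟂ BC ⇒ 6x-6y+24=0] ∩ [|A−(4, 8)|²=18]]
   so A = (1, 5)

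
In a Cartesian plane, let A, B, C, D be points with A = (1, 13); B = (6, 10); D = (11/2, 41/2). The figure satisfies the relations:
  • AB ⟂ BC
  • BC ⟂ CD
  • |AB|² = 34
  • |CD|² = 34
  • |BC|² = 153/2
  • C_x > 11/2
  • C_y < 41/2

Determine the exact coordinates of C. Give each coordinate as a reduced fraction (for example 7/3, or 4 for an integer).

1. C_x = 21/2  [[AB ⟂ BC ⇒ 5x-3y=0] ∩ [|C−(11/2, 41/2)|²=34]]
2. C_y = 35/2  [[AB ⟂ BC ⇒ 5x-3y=0] ∩ [|C−(11/2, 41/2)|²=34]]
   so C = (21/2, 35/2)

C = (21/2, 35/2)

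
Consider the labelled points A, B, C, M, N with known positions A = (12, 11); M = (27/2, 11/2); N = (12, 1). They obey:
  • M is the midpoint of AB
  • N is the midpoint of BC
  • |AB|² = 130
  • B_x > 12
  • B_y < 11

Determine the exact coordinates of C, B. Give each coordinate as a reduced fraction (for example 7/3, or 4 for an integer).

C = (9, 2)
B = (15, 0)

1. B_x = 15  [B = 2·M−A = 2·(27/2, 11/2)−(12, 11)]
2. B_y = 0  [B = 2·M−A = 2·(27/2, 11/2)−(12, 11)]
   so B = (15, 0)
3. C_x = 9  [C = 2·N−B = 2·(12, 1)−(15, 0)]
4. C_y = 2  [C = 2·N−B = 2·(12, 1)−(15, 0)]
   so C = (9, 2)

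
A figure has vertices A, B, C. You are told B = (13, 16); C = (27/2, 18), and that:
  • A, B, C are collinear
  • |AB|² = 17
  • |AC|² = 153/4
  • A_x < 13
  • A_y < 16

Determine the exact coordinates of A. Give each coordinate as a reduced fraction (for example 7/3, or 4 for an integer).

A = (12, 12)

1. A_x = 12  [[A, B, C are collinear ⇒ -2x+1/2y+18=0] ∩ [|A−(13, 16)|²=17]]
2. A_y = 12  [[A, B, C are collinear ⇒ -2x+1/2y+18=0] ∩ [|A−(13, 16)|²=17]]
   so A = (12, 12)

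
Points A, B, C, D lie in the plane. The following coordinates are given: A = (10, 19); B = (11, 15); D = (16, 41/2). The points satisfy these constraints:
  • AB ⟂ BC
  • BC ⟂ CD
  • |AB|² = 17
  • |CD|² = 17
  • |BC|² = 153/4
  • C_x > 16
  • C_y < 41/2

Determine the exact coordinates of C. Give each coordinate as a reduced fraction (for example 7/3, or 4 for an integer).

1. C_x = 17  [[AB ⟂ BC ⇒ 1x-4y+49=0] ∩ [|C−(16, 41/2)|²=17]]
2. C_y = 33/2  [[AB ⟂ BC ⇒ 1x-4y+49=0] ∩ [|C−(16, 41/2)|²=17]]
   so C = (17, 33/2)

C = (17, 33/2)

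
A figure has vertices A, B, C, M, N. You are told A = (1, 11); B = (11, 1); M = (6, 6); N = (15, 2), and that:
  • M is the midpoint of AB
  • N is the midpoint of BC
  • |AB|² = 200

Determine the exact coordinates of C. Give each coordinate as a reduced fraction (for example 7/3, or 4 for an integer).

1. C_x = 19  [C = 2·N−B = 2·(15, 2)−(11, 1)]
2. C_y = 3  [C = 2·N−B = 2·(15, 2)−(11, 1)]
   so C = (19, 3)

C = (19, 3)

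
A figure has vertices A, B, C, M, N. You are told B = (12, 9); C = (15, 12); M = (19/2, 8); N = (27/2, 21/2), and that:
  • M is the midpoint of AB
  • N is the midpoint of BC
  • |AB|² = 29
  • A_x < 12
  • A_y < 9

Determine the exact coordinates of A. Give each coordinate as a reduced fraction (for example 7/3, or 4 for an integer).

1. A_x = 7  [A = 2·M−B = 2·(19/2, 8)−(12, 9)]
2. A_y = 7  [A = 2·M−B = 2·(19/2, 8)−(12, 9)]
   so A = (7, 7)

A = (7, 7)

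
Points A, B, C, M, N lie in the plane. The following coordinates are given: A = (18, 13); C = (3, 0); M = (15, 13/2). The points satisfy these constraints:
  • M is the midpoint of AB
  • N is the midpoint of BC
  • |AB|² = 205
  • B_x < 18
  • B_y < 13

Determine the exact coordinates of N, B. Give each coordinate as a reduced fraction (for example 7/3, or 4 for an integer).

1. B_x = 12  [B = 2·M−A = 2·(15, 13/2)−(18, 13)]
2. B_y = 0  [B = 2·M−A = 2·(15, 13/2)−(18, 13)]
   so B = (12, 0)
3. N_x = 15/2  [2·N = B+C = (12, 0)+(3, 0)]
4. N_y = 0  [2·N = B+C = (12, 0)+(3, 0)]
   so N = (15/2, 0)

N = (15/2, 0)
B = (12, 0)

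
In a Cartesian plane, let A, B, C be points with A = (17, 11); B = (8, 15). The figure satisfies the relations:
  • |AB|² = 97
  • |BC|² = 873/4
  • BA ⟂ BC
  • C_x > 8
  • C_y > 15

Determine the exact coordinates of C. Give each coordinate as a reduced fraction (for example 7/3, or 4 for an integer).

C = (14, 57/2)

1. C_x = 14  [[BA ⟂ BC ⇒ 9x-4y-12=0] ∩ [|C−(8, 15)|²=873/4]]
2. C_y = 57/2  [[BA ⟂ BC ⇒ 9x-4y-12=0] ∩ [|C−(8, 15)|²=873/4]]
   so C = (14, 57/2)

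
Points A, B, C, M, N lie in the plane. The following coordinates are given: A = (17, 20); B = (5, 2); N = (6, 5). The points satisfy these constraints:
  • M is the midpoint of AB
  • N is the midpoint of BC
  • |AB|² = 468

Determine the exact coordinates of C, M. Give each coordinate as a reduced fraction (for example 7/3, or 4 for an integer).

C = (7, 8)
M = (11, 11)

1. M_x = 11  [2·M = A+B = (17, 20)+(5, 2)]
2. M_y = 11  [2·M = A+B = (17, 20)+(5, 2)]
   so M = (11, 11)
3. C_x = 7  [C = 2·N−B = 2·(6, 5)−(5, 2)]
4. C_y = 8  [C = 2·N−B = 2·(6, 5)−(5, 2)]
   so C = (7, 8)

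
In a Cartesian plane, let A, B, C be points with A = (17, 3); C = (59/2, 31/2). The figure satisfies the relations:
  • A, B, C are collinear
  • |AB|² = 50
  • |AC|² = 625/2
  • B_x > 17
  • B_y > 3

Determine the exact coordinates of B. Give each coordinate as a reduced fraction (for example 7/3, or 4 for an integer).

1. B_x = 22  [[A, B, C are collinear ⇒ 25/2x-25/2y-175=0] ∩ [|B−(17, 3)|²=50]]
2. B_y = 8  [[A, B, C are collinear ⇒ 25/2x-25/2y-175=0] ∩ [|B−(17, 3)|²=50]]
   so B = (22, 8)

B = (22, 8)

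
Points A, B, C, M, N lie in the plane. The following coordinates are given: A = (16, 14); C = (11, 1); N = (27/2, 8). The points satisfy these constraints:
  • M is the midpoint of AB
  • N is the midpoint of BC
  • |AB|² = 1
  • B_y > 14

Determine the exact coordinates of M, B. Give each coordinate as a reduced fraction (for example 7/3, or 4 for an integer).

M = (16, 29/2)
B = (16, 15)

1. B_x = 16  [B = 2·N−C = 2·(27/2, 8)−(11, 1)]
2. B_y = 15  [B = 2·N−C = 2·(27/2, 8)−(11, 1)]
   so B = (16, 15)
3. M_x = 16  [2·M = A+B = (16, 14)+(16, 15)]
4. M_y = 29/2  [2·M = A+B = (16, 14)+(16, 15)]
   so M = (16, 29/2)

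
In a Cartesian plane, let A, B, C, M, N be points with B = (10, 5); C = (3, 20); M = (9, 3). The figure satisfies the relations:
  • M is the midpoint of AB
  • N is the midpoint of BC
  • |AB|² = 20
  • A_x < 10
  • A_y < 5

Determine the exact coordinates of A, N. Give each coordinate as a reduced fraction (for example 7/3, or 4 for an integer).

A = (8, 1)
N = (13/2, 25/2)

1. A_x = 8  [A = 2·M−B = 2·(9, 3)−(10, 5)]
2. A_y = 1  [A = 2·M−B = 2·(9, 3)−(10, 5)]
   so A = (8, 1)
3. N_x = 13/2  [2·N = B+C = (10, 5)+(3, 20)]
4. N_y = 25/2  [2·N = B+C = (10, 5)+(3, 20)]
   so N = (13/2, 25/2)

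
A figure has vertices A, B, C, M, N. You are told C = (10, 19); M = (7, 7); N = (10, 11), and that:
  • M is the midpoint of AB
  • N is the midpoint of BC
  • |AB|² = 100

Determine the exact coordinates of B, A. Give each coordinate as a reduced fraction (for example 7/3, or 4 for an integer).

1. B_x = 10  [B = 2·N−C = 2·(10, 11)−(10, 19)]
2. B_y = 3  [B = 2·N−C = 2·(10, 11)−(10, 19)]
   so B = (10, 3)
3. A_x = 4  [A = 2·M−B = 2·(7, 7)−(10, 3)]
4. A_y = 11  [A = 2·M−B = 2·(7, 7)−(10, 3)]
   so A = (4, 11)

B = (10, 3)
A = (4, 11)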